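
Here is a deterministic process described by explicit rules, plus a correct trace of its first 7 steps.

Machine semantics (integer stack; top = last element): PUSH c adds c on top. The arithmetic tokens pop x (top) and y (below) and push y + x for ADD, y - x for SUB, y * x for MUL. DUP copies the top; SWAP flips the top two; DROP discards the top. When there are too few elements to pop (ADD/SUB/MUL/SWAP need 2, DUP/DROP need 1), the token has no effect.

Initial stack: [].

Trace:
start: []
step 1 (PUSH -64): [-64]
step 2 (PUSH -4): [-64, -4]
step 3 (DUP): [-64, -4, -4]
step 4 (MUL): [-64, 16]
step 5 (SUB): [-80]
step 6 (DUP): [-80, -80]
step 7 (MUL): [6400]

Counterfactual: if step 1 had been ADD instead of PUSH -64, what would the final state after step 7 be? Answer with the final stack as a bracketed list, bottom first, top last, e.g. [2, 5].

(re-executing from step 1 with the substitution; state before step 1: [])
step 1 (ADD): []
step 2 (PUSH -4): [-4]
step 3 (DUP): [-4, -4]
step 4 (MUL): [16]
step 5 (SUB): [16]
step 6 (DUP): [16, 16]
step 7 (MUL): [256]

[256]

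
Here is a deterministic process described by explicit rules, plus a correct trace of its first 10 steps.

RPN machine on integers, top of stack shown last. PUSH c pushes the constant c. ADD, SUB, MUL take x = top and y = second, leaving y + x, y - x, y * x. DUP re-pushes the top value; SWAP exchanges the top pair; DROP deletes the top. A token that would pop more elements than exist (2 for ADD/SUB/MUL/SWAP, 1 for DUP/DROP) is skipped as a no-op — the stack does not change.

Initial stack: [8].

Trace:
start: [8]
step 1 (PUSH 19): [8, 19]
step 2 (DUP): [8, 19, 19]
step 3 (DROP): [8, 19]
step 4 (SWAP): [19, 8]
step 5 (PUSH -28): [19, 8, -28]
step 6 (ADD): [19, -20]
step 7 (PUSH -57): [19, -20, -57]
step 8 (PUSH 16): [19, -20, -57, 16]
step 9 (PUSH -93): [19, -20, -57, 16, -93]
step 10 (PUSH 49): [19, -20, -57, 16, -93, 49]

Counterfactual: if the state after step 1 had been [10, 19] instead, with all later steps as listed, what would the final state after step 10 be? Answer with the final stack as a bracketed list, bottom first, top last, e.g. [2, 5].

state after step 1 := [10, 19]
step 2 (DUP): [10, 19, 19]
step 3 (DROP): [10, 19]
step 4 (SWAP): [19, 10]
step 5 (PUSH -28): [19, 10, -28]
step 6 (ADD): [19, -18]
step 7 (PUSH -57): [19, -18, -57]
step 8 (PUSH 16): [19, -18, -57, 16]
step 9 (PUSH -93): [19, -18, -57, 16, -93]
step 10 (PUSH 49): [19, -18, -57, 16, -93, 49]

[19, -18, -57, 16, -93, 49]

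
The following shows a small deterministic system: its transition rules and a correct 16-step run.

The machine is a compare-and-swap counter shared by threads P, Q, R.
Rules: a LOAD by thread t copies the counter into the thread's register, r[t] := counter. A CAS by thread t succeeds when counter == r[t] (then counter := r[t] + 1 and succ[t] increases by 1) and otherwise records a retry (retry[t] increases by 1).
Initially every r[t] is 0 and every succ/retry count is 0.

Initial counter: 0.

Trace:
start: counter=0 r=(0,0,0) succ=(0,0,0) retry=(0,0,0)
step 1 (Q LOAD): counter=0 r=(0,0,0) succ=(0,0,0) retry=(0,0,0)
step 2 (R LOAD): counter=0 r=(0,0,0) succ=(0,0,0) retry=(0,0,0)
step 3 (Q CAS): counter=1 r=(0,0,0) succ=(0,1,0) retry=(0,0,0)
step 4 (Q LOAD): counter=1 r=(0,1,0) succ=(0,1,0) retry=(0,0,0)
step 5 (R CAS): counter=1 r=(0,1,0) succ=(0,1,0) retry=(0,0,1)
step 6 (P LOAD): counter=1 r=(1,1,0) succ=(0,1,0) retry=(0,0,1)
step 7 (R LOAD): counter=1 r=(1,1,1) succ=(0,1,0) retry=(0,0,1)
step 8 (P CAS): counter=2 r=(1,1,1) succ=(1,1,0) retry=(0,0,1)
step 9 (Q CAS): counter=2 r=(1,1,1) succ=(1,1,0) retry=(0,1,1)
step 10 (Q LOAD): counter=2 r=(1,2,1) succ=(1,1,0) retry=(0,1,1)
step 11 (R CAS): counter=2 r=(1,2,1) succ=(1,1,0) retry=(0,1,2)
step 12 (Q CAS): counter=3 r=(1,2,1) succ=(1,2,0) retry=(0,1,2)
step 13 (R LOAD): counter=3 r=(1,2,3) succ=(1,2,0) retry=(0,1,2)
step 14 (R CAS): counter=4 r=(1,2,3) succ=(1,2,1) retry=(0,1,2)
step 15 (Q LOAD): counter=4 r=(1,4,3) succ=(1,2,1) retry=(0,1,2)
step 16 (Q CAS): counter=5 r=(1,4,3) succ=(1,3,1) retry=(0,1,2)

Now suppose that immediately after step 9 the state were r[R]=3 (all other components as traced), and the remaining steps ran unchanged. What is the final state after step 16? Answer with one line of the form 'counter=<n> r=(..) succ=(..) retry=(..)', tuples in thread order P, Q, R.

counter=5 r=(1,4,3) succ=(1,3,1) retry=(0,1,2)

state after step 9 := counter=2 r=(1,1,3) succ=(1,1,0) retry=(0,1,1)
step 10 (Q LOAD): counter=2 r=(1,2,3) succ=(1,1,0) retry=(0,1,1)
step 11 (R CAS): counter=2 r=(1,2,3) succ=(1,1,0) retry=(0,1,2)
step 12 (Q CAS): counter=3 r=(1,2,3) succ=(1,2,0) retry=(0,1,2)
step 13 (R LOAD): counter=3 r=(1,2,3) succ=(1,2,0) retry=(0,1,2)
step 14 (R CAS): counter=4 r=(1,2,3) succ=(1,2,1) retry=(0,1,2)
step 15 (Q LOAD): counter=4 r=(1,4,3) succ=(1,2,1) retry=(0,1,2)
step 16 (Q CAS): counter=5 r=(1,4,3) succ=(1,3,1) retry=(0,1,2)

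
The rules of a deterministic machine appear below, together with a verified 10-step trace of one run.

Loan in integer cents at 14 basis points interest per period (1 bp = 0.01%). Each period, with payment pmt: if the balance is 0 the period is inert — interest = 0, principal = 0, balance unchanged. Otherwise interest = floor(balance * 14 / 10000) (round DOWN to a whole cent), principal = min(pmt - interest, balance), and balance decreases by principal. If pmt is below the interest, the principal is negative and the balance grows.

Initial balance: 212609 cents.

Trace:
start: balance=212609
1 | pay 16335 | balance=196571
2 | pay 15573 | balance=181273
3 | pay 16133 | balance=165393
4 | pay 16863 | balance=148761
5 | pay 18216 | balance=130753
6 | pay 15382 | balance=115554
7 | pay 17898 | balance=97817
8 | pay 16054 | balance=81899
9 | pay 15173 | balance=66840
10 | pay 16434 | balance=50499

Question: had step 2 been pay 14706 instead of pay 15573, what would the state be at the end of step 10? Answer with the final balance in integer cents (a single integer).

(re-executing from step 2 with the substitution; state before step 2: balance=196571)
2 | pay 14706 | balance=182140
3 | pay 16133 | balance=166261
4 | pay 16863 | balance=149630
5 | pay 18216 | balance=131623
6 | pay 15382 | balance=116425
7 | pay 17898 | balance=98689
8 | pay 16054 | balance=82773
9 | pay 15173 | balance=67715
10 | pay 16434 | balance=51375

51375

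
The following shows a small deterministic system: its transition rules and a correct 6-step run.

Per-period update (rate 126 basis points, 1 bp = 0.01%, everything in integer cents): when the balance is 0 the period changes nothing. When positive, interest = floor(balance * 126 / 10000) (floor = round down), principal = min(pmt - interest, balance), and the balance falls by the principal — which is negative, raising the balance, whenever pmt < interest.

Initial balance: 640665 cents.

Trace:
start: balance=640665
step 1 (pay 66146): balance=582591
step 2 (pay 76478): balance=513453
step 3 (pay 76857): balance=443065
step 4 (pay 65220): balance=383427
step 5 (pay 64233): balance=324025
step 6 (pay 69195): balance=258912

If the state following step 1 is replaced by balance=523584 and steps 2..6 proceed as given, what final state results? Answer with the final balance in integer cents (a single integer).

state after step 1 := balance=523584
step 2 (pay 76478): balance=453703
step 3 (pay 76857): balance=382562
step 4 (pay 65220): balance=322162
step 5 (pay 64233): balance=261988
step 6 (pay 69195): balance=196094

196094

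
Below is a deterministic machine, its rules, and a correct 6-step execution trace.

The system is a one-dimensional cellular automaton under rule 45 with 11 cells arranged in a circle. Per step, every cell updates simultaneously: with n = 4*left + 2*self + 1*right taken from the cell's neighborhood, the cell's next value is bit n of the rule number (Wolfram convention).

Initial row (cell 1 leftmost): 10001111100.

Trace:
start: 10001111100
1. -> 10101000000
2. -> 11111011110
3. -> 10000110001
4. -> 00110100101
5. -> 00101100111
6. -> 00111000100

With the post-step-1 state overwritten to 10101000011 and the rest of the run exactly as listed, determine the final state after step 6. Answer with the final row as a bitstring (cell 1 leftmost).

state after step 1 := 10101000011
2. -> 01111011010
3. -> 01000110110
4. -> 01010101100
5. -> 01111111001
6. -> 11000000001

11000000001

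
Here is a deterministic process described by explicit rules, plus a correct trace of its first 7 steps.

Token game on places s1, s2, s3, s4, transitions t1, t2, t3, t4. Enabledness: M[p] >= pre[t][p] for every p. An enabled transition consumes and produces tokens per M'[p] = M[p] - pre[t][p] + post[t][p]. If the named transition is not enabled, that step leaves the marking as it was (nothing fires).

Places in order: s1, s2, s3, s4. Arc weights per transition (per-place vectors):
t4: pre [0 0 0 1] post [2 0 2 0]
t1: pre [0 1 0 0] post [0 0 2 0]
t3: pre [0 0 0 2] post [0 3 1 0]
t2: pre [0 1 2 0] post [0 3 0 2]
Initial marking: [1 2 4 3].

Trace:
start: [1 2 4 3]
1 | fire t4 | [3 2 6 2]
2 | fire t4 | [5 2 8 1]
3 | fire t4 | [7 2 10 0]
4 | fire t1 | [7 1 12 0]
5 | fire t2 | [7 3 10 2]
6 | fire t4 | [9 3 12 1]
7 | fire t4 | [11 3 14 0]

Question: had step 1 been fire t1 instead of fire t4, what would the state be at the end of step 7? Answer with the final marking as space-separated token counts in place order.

(re-executing from step 1 with the substitution; state before step 1: [1 2 4 3])
1 | fire t1 | [1 1 6 3]
2 | fire t4 | [3 1 8 2]
3 | fire t4 | [5 1 10 1]
4 | fire t1 | [5 0 12 1]
5 | fire t2 | [5 0 12 1]
6 | fire t4 | [7 0 14 0]
7 | fire t4 | [7 0 14 0]

7 0 14 0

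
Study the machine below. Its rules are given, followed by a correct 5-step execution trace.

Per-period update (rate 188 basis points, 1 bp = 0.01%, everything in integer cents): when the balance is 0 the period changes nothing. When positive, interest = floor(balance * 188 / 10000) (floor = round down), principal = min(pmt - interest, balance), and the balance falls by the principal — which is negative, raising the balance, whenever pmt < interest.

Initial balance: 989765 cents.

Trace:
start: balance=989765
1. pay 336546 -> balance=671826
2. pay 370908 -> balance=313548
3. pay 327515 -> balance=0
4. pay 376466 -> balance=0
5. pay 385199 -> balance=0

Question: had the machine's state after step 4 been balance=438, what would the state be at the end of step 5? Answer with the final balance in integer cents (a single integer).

state after step 4 := balance=438
5. pay 385199 -> balance=0

0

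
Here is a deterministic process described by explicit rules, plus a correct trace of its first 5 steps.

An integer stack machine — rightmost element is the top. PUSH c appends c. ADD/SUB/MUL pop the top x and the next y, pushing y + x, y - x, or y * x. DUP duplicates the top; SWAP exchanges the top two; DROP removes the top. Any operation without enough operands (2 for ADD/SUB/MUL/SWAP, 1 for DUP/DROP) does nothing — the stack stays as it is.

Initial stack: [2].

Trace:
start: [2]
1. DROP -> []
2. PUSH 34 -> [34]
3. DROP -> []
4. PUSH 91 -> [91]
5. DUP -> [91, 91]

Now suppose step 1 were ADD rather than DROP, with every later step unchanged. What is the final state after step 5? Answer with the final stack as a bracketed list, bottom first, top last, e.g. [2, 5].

[2, 91, 91]

(re-executing from step 1 with the substitution; state before step 1: [2])
1. ADD -> [2]
2. PUSH 34 -> [2, 34]
3. DROP -> [2]
4. PUSH 91 -> [2, 91]
5. DUP -> [2, 91, 91]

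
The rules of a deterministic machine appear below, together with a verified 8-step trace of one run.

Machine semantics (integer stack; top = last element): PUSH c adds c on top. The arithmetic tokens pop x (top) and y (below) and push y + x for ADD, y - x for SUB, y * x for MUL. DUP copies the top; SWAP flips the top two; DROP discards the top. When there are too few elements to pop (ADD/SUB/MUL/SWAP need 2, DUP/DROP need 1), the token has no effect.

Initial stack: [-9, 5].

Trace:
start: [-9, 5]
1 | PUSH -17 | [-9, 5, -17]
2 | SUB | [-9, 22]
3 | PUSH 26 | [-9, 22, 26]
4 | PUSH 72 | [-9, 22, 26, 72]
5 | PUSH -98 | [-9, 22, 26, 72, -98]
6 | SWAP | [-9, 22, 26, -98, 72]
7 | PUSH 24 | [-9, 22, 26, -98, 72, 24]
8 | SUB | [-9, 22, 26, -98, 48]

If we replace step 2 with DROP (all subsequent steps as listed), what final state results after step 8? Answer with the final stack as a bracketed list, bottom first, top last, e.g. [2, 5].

(re-executing from step 2 with the substitution; state before step 2: [-9, 5, -17])
2 | DROP | [-9, 5]
3 | PUSH 26 | [-9, 5, 26]
4 | PUSH 72 | [-9, 5, 26, 72]
5 | PUSH -98 | [-9, 5, 26, 72, -98]
6 | SWAP | [-9, 5, 26, -98, 72]
7 | PUSH 24 | [-9, 5, 26, -98, 72, 24]
8 | SUB | [-9, 5, 26, -98, 48]

[-9, 5, 26, -98, 48]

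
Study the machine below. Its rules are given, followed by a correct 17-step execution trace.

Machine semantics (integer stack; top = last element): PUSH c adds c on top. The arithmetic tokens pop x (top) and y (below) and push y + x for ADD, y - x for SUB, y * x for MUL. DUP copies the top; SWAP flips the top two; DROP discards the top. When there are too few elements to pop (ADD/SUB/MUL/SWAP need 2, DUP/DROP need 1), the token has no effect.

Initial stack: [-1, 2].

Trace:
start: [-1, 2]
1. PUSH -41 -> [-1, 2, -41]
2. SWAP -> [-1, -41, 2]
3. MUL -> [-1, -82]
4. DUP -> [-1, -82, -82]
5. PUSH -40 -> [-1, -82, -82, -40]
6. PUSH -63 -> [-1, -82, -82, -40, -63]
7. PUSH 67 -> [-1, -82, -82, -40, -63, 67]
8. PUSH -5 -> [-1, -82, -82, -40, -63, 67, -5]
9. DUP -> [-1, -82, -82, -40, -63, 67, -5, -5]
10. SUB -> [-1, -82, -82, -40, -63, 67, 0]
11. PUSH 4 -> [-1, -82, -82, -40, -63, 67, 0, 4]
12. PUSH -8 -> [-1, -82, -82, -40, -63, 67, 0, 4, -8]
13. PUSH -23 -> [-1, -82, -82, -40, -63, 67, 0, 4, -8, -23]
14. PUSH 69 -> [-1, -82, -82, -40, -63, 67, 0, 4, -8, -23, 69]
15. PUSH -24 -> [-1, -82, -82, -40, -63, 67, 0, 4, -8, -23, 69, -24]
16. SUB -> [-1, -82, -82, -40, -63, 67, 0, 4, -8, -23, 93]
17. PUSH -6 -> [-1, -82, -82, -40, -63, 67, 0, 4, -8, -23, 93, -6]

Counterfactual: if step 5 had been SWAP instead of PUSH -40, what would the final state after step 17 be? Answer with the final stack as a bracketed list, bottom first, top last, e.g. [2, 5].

[-1, -82, -82, -63, 67, 0, 4, -8, -23, 93, -6]

(re-executing from step 5 with the substitution; state before step 5: [-1, -82, -82])
5. SWAP -> [-1, -82, -82]
6. PUSH -63 -> [-1, -82, -82, -63]
7. PUSH 67 -> [-1, -82, -82, -63, 67]
8. PUSH -5 -> [-1, -82, -82, -63, 67, -5]
9. DUP -> [-1, -82, -82, -63, 67, -5, -5]
10. SUB -> [-1, -82, -82, -63, 67, 0]
11. PUSH 4 -> [-1, -82, -82, -63, 67, 0, 4]
12. PUSH -8 -> [-1, -82, -82, -63, 67, 0, 4, -8]
13. PUSH -23 -> [-1, -82, -82, -63, 67, 0, 4, -8, -23]
14. PUSH 69 -> [-1, -82, -82, -63, 67, 0, 4, -8, -23, 69]
15. PUSH -24 -> [-1, -82, -82, -63, 67, 0, 4, -8, -23, 69, -24]
16. SUB -> [-1, -82, -82, -63, 67, 0, 4, -8, -23, 93]
17. PUSH -6 -> [-1, -82, -82, -63, 67, 0, 4, -8, -23, 93, -6]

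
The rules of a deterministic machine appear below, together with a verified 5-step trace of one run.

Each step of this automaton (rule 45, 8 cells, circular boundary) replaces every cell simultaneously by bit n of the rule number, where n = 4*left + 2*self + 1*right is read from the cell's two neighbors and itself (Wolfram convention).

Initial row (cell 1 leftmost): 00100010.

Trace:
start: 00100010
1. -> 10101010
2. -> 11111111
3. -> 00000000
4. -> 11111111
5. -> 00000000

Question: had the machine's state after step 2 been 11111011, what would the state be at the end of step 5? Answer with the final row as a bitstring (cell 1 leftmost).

10001100

state after step 2 := 11111011
3. -> 00000110
4. -> 11110100
5. -> 10001100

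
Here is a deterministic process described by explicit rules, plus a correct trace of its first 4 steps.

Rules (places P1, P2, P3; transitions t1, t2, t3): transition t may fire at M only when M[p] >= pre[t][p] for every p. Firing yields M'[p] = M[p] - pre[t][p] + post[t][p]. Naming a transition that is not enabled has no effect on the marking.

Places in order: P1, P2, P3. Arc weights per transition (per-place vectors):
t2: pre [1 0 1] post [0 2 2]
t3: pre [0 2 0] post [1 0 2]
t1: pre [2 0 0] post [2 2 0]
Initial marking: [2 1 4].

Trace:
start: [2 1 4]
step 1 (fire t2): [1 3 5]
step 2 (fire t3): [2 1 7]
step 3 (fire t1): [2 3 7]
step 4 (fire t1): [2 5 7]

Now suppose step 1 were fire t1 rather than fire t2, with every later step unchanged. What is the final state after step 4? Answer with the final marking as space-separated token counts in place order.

3 5 6

(re-executing from step 1 with the substitution; state before step 1: [2 1 4])
step 1 (fire t1): [2 3 4]
step 2 (fire t3): [3 1 6]
step 3 (fire t1): [3 3 6]
step 4 (fire t1): [3 5 6]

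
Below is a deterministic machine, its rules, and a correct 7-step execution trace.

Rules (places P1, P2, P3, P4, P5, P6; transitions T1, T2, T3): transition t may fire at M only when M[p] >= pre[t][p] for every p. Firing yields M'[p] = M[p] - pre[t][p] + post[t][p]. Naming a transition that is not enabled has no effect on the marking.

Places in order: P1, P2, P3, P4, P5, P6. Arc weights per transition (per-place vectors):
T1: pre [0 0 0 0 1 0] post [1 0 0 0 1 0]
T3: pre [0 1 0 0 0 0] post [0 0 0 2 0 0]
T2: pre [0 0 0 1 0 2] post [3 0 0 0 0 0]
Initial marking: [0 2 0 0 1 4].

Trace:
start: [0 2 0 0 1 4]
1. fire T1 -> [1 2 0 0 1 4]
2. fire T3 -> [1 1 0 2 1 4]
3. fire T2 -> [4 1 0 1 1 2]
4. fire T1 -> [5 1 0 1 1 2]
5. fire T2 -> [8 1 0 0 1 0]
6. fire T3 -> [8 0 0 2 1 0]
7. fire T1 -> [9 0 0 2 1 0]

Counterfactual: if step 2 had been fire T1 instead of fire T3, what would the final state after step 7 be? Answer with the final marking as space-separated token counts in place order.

4 1 0 2 1 4

(re-executing from step 2 with the substitution; state before step 2: [1 2 0 0 1 4])
2. fire T1 -> [2 2 0 0 1 4]
3. fire T2 -> [2 2 0 0 1 4]
4. fire T1 -> [3 2 0 0 1 4]
5. fire T2 -> [3 2 0 0 1 4]
6. fire T3 -> [3 1 0 2 1 4]
7. fire T1 -> [4 1 0 2 1 4]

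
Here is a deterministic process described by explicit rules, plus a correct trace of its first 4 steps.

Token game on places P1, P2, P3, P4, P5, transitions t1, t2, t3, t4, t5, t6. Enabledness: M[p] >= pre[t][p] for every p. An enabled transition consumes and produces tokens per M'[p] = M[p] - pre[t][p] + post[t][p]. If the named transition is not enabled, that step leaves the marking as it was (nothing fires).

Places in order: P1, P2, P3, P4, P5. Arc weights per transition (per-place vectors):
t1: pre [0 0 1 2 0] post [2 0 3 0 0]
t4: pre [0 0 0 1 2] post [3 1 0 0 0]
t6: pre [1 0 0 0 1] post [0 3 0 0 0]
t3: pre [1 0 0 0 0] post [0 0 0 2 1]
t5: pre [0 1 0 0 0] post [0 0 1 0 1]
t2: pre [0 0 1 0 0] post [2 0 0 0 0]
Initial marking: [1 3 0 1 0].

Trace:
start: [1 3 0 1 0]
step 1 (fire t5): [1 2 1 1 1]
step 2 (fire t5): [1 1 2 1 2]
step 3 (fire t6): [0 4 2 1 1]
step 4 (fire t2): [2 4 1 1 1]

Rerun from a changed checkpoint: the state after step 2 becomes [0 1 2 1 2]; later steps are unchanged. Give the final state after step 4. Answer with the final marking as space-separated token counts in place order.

state after step 2 := [0 1 2 1 2]
step 3 (fire t6): [0 1 2 1 2]
step 4 (fire t2): [2 1 1 1 2]

2 1 1 1 2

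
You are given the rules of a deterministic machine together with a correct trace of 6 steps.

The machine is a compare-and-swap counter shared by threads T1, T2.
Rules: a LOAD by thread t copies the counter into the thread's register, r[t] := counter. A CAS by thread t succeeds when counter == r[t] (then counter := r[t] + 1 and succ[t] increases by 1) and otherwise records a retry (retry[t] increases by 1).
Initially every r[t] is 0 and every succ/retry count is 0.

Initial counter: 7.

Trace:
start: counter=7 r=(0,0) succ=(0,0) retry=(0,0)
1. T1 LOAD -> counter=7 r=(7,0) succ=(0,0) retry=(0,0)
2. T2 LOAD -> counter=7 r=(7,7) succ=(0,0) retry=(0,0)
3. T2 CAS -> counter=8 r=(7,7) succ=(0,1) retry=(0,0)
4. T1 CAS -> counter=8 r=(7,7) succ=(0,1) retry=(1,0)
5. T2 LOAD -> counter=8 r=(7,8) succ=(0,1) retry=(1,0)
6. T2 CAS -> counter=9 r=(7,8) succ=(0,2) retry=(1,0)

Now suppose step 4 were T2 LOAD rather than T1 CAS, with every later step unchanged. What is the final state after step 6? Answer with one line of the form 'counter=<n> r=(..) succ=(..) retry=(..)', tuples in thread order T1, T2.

counter=9 r=(7,8) succ=(0,2) retry=(0,0)

(re-executing from step 4 with the substitution; state before step 4: counter=8 r=(7,7) succ=(0,1) retry=(0,0))
4. T2 LOAD -> counter=8 r=(7,8) succ=(0,1) retry=(0,0)
5. T2 LOAD -> counter=8 r=(7,8) succ=(0,1) retry=(0,0)
6. T2 CAS -> counter=9 r=(7,8) succ=(0,2) retry=(0,0)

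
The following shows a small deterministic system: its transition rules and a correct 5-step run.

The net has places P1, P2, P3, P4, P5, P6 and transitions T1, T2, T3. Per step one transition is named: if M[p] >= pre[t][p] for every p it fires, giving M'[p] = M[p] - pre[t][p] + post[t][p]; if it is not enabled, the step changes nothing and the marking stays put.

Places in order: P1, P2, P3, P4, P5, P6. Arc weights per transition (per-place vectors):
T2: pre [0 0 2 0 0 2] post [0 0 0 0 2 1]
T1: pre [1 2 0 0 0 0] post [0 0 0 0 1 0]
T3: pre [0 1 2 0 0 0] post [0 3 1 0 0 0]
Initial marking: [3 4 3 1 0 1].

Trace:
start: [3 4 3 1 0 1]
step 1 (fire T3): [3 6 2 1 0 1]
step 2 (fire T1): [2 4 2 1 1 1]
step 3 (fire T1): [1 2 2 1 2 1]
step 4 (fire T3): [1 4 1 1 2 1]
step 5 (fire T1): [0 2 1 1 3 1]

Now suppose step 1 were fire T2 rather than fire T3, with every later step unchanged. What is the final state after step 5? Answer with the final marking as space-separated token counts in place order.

1 0 3 1 2 1

(re-executing from step 1 with the substitution; state before step 1: [3 4 3 1 0 1])
step 1 (fire T2): [3 4 3 1 0 1]
step 2 (fire T1): [2 2 3 1 1 1]
step 3 (fire T1): [1 0 3 1 2 1]
step 4 (fire T3): [1 0 3 1 2 1]
step 5 (fire T1): [1 0 3 1 2 1]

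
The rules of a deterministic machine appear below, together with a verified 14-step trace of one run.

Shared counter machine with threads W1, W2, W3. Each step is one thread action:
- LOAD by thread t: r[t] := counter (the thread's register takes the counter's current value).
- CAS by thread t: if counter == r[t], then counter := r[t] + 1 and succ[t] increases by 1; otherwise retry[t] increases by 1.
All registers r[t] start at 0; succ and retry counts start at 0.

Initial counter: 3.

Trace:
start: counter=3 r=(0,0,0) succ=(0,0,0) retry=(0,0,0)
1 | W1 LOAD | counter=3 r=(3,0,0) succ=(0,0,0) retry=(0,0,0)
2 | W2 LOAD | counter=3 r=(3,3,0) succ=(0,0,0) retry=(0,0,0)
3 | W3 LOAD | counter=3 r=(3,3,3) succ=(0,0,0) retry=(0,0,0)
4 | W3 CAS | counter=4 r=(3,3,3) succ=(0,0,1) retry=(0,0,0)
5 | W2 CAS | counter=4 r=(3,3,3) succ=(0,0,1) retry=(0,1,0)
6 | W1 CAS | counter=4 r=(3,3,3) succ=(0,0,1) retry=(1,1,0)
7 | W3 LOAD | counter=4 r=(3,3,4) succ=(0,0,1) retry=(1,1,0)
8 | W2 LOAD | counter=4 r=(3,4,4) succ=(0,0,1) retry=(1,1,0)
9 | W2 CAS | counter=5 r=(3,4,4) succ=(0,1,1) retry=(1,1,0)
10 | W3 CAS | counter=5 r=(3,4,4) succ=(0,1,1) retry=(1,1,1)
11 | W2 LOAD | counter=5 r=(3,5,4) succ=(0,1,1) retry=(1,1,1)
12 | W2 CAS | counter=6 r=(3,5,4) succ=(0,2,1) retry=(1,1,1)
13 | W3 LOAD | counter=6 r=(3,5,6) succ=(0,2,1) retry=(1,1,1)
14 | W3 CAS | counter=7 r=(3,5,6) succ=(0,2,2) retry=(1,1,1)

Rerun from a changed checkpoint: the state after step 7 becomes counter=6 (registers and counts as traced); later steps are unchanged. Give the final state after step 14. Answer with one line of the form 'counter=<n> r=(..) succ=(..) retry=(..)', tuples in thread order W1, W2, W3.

state after step 7 := counter=6 r=(3,3,4) succ=(0,0,1) retry=(1,1,0)
8 | W2 LOAD | counter=6 r=(3,6,4) succ=(0,0,1) retry=(1,1,0)
9 | W2 CAS | counter=7 r=(3,6,4) succ=(0,1,1) retry=(1,1,0)
10 | W3 CAS | counter=7 r=(3,6,4) succ=(0,1,1) retry=(1,1,1)
11 | W2 LOAD | counter=7 r=(3,7,4) succ=(0,1,1) retry=(1,1,1)
12 | W2 CAS | counter=8 r=(3,7,4) succ=(0,2,1) retry=(1,1,1)
13 | W3 LOAD | counter=8 r=(3,7,8) succ=(0,2,1) retry=(1,1,1)
14 | W3 CAS | counter=9 r=(3,7,8) succ=(0,2,2) retry=(1,1,1)

counter=9 r=(3,7,8) succ=(0,2,2) retry=(1,1,1)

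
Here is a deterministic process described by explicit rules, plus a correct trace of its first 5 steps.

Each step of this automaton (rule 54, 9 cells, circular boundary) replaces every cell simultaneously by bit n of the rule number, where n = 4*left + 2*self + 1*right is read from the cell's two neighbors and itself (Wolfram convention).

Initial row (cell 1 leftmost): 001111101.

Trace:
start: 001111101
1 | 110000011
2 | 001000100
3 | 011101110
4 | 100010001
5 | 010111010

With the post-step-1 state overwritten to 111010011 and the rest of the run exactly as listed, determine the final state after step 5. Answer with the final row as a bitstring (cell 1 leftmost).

100011000

state after step 1 := 111010011
2 | 000111100
3 | 001000010
4 | 011100111
5 | 100011000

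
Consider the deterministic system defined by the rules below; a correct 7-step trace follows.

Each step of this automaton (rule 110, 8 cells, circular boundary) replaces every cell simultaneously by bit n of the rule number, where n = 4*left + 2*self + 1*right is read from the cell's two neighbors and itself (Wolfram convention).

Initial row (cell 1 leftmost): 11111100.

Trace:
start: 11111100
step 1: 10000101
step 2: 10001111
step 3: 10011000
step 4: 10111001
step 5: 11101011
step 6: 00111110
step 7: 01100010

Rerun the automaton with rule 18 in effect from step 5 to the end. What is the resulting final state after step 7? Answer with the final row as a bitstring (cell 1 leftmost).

(re-executing steps 5..7 under rule 18; state before step 5: 10111001)
step 5: 00000110
step 6: 00001001
step 7: 10010110

10010110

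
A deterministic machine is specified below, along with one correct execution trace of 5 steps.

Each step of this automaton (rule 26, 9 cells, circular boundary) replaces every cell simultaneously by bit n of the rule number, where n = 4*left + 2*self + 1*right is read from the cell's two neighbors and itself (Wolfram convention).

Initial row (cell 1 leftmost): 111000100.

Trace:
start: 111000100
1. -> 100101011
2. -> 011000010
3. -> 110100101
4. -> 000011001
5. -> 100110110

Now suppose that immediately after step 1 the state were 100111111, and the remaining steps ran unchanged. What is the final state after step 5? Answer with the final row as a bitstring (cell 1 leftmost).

state after step 1 := 100111111
2. -> 011100000
3. -> 110010000
4. -> 101101001
5. -> 001000111

001000111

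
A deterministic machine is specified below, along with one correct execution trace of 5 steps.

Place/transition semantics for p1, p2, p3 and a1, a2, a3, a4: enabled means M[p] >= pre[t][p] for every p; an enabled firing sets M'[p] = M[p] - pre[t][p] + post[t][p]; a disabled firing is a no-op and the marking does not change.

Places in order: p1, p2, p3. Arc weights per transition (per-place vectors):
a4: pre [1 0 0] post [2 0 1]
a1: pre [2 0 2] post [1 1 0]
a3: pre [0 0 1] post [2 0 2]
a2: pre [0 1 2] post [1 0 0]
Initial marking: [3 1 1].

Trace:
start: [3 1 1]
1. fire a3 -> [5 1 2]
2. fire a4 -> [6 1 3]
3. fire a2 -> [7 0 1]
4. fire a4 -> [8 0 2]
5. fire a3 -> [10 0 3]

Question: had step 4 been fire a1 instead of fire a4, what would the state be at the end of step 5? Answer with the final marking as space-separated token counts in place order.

9 0 2

(re-executing from step 4 with the substitution; state before step 4: [7 0 1])
4. fire a1 -> [7 0 1]
5. fire a3 -> [9 0 2]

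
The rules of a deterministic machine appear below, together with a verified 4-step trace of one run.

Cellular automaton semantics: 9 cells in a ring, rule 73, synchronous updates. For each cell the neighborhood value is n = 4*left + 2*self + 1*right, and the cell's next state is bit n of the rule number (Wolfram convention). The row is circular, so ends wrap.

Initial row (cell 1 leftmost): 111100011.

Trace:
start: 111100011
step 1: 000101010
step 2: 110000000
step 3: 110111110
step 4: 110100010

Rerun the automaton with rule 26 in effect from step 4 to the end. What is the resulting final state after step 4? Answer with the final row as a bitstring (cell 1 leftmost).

100100000

(re-executing step 4 under rule 26; state before step 4: 110111110)
step 4: 100100000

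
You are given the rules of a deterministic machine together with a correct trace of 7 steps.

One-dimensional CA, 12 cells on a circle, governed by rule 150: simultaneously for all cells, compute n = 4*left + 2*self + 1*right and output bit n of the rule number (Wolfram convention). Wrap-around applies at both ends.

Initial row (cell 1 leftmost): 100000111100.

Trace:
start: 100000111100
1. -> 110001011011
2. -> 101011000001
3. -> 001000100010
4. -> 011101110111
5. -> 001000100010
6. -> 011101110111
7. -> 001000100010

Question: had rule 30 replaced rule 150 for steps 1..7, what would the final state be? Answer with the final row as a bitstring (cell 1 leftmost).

(re-executing steps 1..7 under rule 30; state before step 1: 100000111100)
1. -> 110001100011
2. -> 001011010110
3. -> 011010010101
4. -> 010011110101
5. -> 011110000101
6. -> 010001001101
7. -> 011011111001

011011111001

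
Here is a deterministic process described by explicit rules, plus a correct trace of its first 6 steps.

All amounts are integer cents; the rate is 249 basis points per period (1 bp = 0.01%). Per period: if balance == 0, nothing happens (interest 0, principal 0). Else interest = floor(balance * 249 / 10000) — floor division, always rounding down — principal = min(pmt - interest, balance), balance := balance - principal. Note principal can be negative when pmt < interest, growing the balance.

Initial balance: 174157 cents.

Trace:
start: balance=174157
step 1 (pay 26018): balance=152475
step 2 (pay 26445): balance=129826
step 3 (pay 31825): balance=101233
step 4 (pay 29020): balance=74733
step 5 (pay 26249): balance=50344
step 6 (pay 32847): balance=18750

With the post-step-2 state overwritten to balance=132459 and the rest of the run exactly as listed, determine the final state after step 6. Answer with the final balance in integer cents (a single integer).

21656

state after step 2 := balance=132459
step 3 (pay 31825): balance=103932
step 4 (pay 29020): balance=77499
step 5 (pay 26249): balance=53179
step 6 (pay 32847): balance=21656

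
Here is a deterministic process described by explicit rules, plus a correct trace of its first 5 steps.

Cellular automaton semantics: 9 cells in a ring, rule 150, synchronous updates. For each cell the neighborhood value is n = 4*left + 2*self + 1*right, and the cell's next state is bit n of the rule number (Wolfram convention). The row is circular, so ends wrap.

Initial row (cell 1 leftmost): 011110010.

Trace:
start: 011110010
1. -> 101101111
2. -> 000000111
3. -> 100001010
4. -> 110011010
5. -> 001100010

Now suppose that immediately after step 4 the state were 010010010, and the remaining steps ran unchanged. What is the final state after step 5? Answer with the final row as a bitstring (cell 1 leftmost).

state after step 4 := 010010010
5. -> 111111111

111111111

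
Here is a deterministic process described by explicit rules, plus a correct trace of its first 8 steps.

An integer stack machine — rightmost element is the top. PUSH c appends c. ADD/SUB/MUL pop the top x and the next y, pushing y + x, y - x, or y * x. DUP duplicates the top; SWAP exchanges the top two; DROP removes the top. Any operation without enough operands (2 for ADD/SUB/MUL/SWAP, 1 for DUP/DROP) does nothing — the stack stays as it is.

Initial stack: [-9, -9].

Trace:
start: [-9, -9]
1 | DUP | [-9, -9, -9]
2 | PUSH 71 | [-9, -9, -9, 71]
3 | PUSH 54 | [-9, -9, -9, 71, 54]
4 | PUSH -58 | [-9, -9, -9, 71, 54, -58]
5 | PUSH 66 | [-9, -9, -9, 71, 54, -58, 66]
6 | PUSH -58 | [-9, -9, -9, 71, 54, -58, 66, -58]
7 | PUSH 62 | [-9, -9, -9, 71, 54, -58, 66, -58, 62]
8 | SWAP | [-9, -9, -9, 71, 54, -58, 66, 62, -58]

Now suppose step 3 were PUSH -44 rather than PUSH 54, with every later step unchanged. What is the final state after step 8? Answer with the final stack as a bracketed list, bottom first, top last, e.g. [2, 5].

(re-executing from step 3 with the substitution; state before step 3: [-9, -9, -9, 71])
3 | PUSH -44 | [-9, -9, -9, 71, -44]
4 | PUSH -58 | [-9, -9, -9, 71, -44, -58]
5 | PUSH 66 | [-9, -9, -9, 71, -44, -58, 66]
6 | PUSH -58 | [-9, -9, -9, 71, -44, -58, 66, -58]
7 | PUSH 62 | [-9, -9, -9, 71, -44, -58, 66, -58, 62]
8 | SWAP | [-9, -9, -9, 71, -44, -58, 66, 62, -58]

[-9, -9, -9, 71, -44, -58, 66, 62, -58]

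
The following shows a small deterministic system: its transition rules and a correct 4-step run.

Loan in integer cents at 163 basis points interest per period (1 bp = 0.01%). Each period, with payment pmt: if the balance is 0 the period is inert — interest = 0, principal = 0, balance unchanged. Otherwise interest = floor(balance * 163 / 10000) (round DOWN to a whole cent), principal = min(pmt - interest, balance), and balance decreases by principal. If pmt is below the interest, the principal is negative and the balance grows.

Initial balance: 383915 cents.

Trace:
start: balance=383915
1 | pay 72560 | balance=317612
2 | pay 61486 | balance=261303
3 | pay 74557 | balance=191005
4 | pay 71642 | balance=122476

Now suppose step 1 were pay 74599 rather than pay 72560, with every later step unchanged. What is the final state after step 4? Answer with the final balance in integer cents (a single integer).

(re-executing from step 1 with the substitution; state before step 1: balance=383915)
1 | pay 74599 | balance=315573
2 | pay 61486 | balance=259230
3 | pay 74557 | balance=188898
4 | pay 71642 | balance=120335

120335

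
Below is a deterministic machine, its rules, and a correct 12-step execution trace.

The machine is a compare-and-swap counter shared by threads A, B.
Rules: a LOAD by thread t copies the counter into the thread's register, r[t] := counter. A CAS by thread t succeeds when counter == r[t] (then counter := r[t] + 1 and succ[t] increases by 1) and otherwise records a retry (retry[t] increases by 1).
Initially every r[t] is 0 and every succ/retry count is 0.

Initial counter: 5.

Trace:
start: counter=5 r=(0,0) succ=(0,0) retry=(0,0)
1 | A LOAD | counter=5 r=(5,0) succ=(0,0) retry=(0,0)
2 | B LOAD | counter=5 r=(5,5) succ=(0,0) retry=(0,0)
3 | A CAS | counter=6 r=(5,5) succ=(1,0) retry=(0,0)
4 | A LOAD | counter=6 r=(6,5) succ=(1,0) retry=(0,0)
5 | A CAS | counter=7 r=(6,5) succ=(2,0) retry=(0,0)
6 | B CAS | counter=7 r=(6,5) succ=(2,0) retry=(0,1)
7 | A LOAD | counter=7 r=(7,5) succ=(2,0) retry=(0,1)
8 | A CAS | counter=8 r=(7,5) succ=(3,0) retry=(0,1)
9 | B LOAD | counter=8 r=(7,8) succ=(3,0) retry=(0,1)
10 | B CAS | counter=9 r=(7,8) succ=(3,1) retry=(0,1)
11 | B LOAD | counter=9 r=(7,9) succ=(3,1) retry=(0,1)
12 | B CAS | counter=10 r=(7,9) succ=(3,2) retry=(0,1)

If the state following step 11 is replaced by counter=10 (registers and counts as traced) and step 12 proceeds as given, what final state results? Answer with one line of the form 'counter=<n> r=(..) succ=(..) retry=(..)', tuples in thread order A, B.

counter=10 r=(7,9) succ=(3,1) retry=(0,2)

state after step 11 := counter=10 r=(7,9) succ=(3,1) retry=(0,1)
12 | B CAS | counter=10 r=(7,9) succ=(3,1) retry=(0,2)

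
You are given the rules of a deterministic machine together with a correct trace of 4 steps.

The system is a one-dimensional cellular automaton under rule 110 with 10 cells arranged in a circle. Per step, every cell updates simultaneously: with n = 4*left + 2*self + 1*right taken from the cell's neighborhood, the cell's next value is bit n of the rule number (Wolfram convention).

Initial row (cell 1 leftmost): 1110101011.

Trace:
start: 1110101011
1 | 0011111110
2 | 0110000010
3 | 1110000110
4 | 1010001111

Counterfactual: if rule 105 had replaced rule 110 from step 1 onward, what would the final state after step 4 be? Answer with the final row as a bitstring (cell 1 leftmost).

(re-executing steps 1..4 under rule 105; state before step 1: 1110101011)
1 | 0011010110
2 | 1011101110
3 | 0110111011
4 | 1111101111

1111101111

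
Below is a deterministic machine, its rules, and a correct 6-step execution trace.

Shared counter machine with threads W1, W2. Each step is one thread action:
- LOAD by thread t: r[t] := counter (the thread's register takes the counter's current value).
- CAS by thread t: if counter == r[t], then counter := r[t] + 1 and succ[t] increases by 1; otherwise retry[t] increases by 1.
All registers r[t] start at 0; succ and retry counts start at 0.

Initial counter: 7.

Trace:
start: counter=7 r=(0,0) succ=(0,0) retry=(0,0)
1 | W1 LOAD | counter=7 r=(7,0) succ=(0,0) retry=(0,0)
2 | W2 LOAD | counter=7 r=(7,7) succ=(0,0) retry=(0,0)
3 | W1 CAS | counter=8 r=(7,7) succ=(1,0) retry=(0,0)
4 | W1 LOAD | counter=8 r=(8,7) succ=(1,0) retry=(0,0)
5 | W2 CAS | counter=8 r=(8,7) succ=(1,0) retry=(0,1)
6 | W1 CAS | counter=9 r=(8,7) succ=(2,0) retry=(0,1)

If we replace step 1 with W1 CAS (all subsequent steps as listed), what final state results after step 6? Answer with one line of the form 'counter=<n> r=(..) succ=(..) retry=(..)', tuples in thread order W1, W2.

(re-executing from step 1 with the substitution; state before step 1: counter=7 r=(0,0) succ=(0,0) retry=(0,0))
1 | W1 CAS | counter=7 r=(0,0) succ=(0,0) retry=(1,0)
2 | W2 LOAD | counter=7 r=(0,7) succ=(0,0) retry=(1,0)
3 | W1 CAS | counter=7 r=(0,7) succ=(0,0) retry=(2,0)
4 | W1 LOAD | counter=7 r=(7,7) succ=(0,0) retry=(2,0)
5 | W2 CAS | counter=8 r=(7,7) succ=(0,1) retry=(2,0)
6 | W1 CAS | counter=8 r=(7,7) succ=(0,1) retry=(3,0)

counter=8 r=(7,7) succ=(0,1) retry=(3,0)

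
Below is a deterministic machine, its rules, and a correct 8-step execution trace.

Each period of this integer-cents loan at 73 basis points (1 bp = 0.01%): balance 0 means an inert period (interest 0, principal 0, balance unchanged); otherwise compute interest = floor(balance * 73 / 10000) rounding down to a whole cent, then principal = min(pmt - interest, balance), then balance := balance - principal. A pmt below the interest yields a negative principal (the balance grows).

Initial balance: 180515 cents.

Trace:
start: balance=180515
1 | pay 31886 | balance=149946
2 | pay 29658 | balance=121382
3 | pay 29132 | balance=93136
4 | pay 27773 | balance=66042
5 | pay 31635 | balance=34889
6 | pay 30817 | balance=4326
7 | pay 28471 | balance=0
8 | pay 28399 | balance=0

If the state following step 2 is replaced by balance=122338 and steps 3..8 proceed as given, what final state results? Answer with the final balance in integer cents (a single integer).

0

state after step 2 := balance=122338
3 | pay 29132 | balance=94099
4 | pay 27773 | balance=67012
5 | pay 31635 | balance=35866
6 | pay 30817 | balance=5310
7 | pay 28471 | balance=0
8 | pay 28399 | balance=0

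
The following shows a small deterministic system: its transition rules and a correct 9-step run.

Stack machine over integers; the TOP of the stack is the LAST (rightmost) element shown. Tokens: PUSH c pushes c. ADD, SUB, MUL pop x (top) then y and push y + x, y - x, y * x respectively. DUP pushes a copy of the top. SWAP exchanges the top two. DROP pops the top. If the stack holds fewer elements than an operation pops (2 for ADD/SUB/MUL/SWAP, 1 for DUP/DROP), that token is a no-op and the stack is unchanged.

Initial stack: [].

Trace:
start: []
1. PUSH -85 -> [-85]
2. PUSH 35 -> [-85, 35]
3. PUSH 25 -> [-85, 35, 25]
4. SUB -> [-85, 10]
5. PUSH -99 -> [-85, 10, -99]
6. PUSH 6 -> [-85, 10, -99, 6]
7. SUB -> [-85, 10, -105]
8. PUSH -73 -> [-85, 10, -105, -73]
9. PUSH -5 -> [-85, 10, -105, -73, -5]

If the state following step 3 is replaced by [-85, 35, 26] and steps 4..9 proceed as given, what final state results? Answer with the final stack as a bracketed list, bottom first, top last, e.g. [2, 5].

[-85, 9, -105, -73, -5]

state after step 3 := [-85, 35, 26]
4. SUB -> [-85, 9]
5. PUSH -99 -> [-85, 9, -99]
6. PUSH 6 -> [-85, 9, -99, 6]
7. SUB -> [-85, 9, -105]
8. PUSH -73 -> [-85, 9, -105, -73]
9. PUSH -5 -> [-85, 9, -105, -73, -5]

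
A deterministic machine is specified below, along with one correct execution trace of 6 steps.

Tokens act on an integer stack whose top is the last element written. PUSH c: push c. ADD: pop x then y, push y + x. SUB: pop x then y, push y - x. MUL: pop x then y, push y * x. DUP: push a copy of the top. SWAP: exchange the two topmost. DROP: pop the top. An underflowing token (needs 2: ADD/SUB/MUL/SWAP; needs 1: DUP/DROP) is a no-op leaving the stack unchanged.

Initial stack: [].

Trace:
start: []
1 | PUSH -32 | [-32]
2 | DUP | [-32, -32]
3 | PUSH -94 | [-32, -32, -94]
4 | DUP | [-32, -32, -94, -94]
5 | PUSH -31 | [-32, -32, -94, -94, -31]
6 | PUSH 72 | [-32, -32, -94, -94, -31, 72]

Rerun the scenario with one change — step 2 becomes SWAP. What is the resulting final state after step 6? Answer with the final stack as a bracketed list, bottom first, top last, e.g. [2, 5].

(re-executing from step 2 with the substitution; state before step 2: [-32])
2 | SWAP | [-32]
3 | PUSH -94 | [-32, -94]
4 | DUP | [-32, -94, -94]
5 | PUSH -31 | [-32, -94, -94, -31]
6 | PUSH 72 | [-32, -94, -94, -31, 72]

[-32, -94, -94, -31, 72]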